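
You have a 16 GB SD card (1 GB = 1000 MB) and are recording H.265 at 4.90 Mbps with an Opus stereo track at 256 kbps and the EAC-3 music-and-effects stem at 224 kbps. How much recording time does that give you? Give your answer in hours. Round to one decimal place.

6.6 hours

Audio total: 256 + 224 = 480 kbps = 0.480 Mbps.
Total bitrate: 4.90 + 0.480 = 5.380 Mbps.
Capacity: 16 GB = 128,000 Mb.
Recording time: 128,000 / 5.380 = 23,792 s ≈ 6.61 hours.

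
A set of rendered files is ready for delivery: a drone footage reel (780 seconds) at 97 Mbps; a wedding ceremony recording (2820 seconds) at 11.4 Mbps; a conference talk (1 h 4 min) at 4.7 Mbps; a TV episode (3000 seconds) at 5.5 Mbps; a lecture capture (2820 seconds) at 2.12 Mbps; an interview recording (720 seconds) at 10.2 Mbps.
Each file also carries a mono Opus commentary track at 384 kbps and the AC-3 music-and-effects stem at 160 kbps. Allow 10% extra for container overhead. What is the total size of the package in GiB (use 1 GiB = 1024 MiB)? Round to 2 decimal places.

20.91 GiB

Audio total: 384 + 160 = 544 kbps = 0.544 Mbps.
drone footage reel: 97.544 Mbps × 780 s × 1.10 = 83692.8 Mb
wedding ceremony recording: 11.944 Mbps × 2820 s × 1.10 = 37050.3 Mb
conference talk: 5.244 Mbps × 3840 s × 1.10 = 22150.7 Mb
TV episode: 6.044 Mbps × 3000 s × 1.10 = 19945.2 Mb
lecture capture: 2.664 Mbps × 2820 s × 1.10 = 8263.7 Mb
interview recording: 10.744 Mbps × 720 s × 1.10 = 8509.2 Mb
Total: 179611.9 Mb = 22451.5 MB.
= 20.91 GiB.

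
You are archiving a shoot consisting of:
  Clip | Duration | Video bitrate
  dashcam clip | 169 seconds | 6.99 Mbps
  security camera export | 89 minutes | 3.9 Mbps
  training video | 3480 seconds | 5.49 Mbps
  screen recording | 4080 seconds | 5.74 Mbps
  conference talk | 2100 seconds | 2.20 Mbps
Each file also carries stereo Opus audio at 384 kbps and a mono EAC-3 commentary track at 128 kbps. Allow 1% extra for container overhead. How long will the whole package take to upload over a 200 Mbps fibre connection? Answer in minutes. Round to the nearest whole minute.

6 minutes

Audio total: 384 + 128 = 512 kbps = 0.512 Mbps.
dashcam clip: 7.502 Mbps × 169 s × 1.01 = 1280.5 Mb
security camera export: 4.412 Mbps × 5340 s × 1.01 = 23795.7 Mb
training video: 6.002 Mbps × 3480 s × 1.01 = 21095.8 Mb
screen recording: 6.252 Mbps × 4080 s × 1.01 = 25763.2 Mb
conference talk: 2.712 Mbps × 2100 s × 1.01 = 5752.2 Mb
Total: 77687.4 Mb = 9710.9 MB.
At 200 Mbps: 77687.4 / 200 = 388 s ≈ 6.47 minutes.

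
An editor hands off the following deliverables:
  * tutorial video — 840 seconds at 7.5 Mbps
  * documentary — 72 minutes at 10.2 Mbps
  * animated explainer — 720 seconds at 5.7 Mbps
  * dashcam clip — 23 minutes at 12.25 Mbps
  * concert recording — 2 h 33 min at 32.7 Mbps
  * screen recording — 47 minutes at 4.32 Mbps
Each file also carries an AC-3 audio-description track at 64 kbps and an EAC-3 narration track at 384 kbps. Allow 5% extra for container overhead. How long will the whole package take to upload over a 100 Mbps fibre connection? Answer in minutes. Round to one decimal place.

Audio total: 64 + 384 = 448 kbps = 0.448 Mbps.
tutorial video: 7.948 Mbps × 840 s × 1.05 = 7010.1 Mb
documentary: 10.648 Mbps × 4320 s × 1.05 = 48299.3 Mb
animated explainer: 6.148 Mbps × 720 s × 1.05 = 4647.9 Mb
dashcam clip: 12.698 Mbps × 1380 s × 1.05 = 18399.4 Mb
concert recording: 33.148 Mbps × 9180 s × 1.05 = 319513.6 Mb
screen recording: 4.768 Mbps × 2820 s × 1.05 = 14118.0 Mb
Total: 411988.4 Mb = 51498.5 MB.
At 100 Mbps: 411988.4 / 100 = 4120 s ≈ 68.7 minutes.

68.7 minutes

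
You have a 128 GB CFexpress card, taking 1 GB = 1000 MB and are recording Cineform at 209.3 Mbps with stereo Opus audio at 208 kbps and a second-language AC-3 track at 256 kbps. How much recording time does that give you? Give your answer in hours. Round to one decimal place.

Audio total: 208 + 256 = 464 kbps = 0.464 Mbps.
Total bitrate: 209.3 + 0.464 = 209.764 Mbps.
Capacity: 128 GB = 1,024,000 Mb.
Recording time: 1,024,000 / 209.764 = 4,882 s ≈ 1.36 hours.

1.4 hours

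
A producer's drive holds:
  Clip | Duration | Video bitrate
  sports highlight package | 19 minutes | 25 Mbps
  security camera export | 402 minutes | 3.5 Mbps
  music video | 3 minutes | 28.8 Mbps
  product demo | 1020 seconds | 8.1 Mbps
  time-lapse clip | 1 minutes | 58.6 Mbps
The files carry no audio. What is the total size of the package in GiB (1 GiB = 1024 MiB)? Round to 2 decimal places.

sports highlight package: 25.000 Mbps × 1140 s = 28500.0 Mb
security camera export: 3.500 Mbps × 24120 s = 84420.0 Mb
music video: 28.800 Mbps × 180 s = 5184.0 Mb
product demo: 8.100 Mbps × 1020 s = 8262.0 Mb
time-lapse clip: 58.600 Mbps × 60 s = 3516.0 Mb
Total: 129882.0 Mb = 16235.2 MB.
= 15.12 GiB.

15.12 GiB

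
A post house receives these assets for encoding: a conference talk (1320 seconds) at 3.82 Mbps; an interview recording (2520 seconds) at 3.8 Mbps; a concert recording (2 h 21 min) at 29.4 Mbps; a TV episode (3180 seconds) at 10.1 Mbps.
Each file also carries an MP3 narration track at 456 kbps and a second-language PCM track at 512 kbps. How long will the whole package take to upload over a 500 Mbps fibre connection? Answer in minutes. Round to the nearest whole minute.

10 minutes

Audio total: 456 + 512 = 968 kbps = 0.968 Mbps.
conference talk: 4.788 Mbps × 1320 s = 6320.2 Mb
interview recording: 4.768 Mbps × 2520 s = 12015.4 Mb
concert recording: 30.368 Mbps × 8460 s = 256913.3 Mb
TV episode: 11.068 Mbps × 3180 s = 35196.2 Mb
Total: 310445.0 Mb = 38805.6 MB.
At 500 Mbps: 310445.0 / 500 = 621 s ≈ 10.3 minutes.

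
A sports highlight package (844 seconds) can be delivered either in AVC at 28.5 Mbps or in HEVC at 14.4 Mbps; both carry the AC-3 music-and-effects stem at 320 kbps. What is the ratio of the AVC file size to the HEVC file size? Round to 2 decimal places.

Audio: 320 kbps = 0.320 Mbps.
AVC: 28.820 Mbps × 844 s = 24324.1 Mb = 3.041 GB.
HEVC: 14.720 Mbps × 844 s = 12423.7 Mb = 1.553 GB.
Ratio: 3.041 / 1.553 = 1.958.

1.96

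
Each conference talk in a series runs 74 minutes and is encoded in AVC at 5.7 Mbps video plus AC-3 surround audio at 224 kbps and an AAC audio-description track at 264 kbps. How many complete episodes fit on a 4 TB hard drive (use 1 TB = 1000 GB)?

1164

74 min = 4440 s
Audio total: 224 + 264 = 488 kbps = 0.488 Mbps.
Total bitrate: 6.188 Mbps.
Per item: 6.188 Mbps × 4440 s = 27,475 Mb = 3,434 MB.
Capacity: 4 TB = 32,000,000 Mb; 1164.71 items → 1164 complete.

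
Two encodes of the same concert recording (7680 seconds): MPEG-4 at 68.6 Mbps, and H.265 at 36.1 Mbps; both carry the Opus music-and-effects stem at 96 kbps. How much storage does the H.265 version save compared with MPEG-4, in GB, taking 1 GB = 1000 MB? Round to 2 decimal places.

Audio: 96 kbps = 0.096 Mbps.
MPEG-4: 68.696 Mbps × 7680 s = 527585.3 Mb = 65.948 GB.
H.265: 36.196 Mbps × 7680 s = 277985.3 Mb = 34.748 GB.
Saving: 65.948 − 34.748 = 31.200 GB.

31.20 GB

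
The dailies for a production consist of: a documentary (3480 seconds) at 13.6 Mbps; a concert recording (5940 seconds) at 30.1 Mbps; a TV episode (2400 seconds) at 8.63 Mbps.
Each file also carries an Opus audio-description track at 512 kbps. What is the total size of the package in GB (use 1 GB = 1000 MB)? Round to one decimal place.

31.6 GB

Audio: 512 kbps = 0.512 Mbps.
documentary: 14.112 Mbps × 3480 s = 49109.8 Mb
concert recording: 30.612 Mbps × 5940 s = 181835.3 Mb
TV episode: 9.142 Mbps × 2400 s = 21940.8 Mb
Total: 252885.8 Mb = 31610.7 MB.
= 31.61 GB.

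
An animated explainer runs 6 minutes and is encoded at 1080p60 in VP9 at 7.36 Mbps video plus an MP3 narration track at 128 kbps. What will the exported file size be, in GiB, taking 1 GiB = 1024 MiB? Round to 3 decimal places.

6 min = 360 s
Audio: 128 kbps = 0.128 Mbps.
Total bitrate: 7.36 + 0.128 = 7.488 Mbps.
Stream data: 7.488 Mbps × 360 s = 2695.7 Mb.
2,696 Mb = 336,960,000 bytes ÷ 1,073,741,824 = 0.3138 GiB.

0.314 GiB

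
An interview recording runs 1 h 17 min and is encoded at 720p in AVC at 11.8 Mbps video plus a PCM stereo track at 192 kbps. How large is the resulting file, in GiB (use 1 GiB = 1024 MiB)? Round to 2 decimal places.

1 h 17 min = 77 min = 4620 s
Audio: 192 kbps = 0.192 Mbps.
Total bitrate: 11.8 + 0.192 = 11.992 Mbps.
Stream data: 11.992 Mbps × 4620 s = 55403.0 Mb.
55,403 Mb = 6,925,380,000 bytes ÷ 1,073,741,824 = 6.450 GiB.

6.45 GiB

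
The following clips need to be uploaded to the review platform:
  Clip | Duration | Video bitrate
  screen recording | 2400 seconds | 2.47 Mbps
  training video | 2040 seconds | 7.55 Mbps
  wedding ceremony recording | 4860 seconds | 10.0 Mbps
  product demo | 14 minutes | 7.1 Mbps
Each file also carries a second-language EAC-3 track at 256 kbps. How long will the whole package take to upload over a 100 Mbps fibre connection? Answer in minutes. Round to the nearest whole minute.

Audio: 256 kbps = 0.256 Mbps.
screen recording: 2.726 Mbps × 2400 s = 6542.4 Mb
training video: 7.806 Mbps × 2040 s = 15924.2 Mb
wedding ceremony recording: 10.256 Mbps × 4860 s = 49844.2 Mb
product demo: 7.356 Mbps × 840 s = 6179.0 Mb
Total: 78489.8 Mb = 9811.2 MB.
At 100 Mbps: 78489.8 / 100 = 785 s ≈ 13.1 minutes.

13 minutes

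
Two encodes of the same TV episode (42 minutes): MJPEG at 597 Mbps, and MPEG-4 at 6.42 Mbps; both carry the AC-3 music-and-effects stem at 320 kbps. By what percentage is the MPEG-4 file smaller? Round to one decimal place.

98.9%

42 min = 2520 s
Audio: 320 kbps = 0.320 Mbps.
MJPEG: 597.320 Mbps × 2520 s = 1505246.4 Mb = 175.234 GiB.
MPEG-4: 6.740 Mbps × 2520 s = 16984.8 Mb = 1.977 GiB.
Reduction: (1 − 1.977/175.234) × 100 = 98.87%.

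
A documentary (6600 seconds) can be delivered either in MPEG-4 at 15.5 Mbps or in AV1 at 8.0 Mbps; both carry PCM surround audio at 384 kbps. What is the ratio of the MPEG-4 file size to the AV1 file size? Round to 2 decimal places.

Audio: 384 kbps = 0.384 Mbps.
MPEG-4: 15.884 Mbps × 6600 s = 104834.4 Mb = 13.104 GB.
AV1: 8.384 Mbps × 6600 s = 55334.4 Mb = 6.917 GB.
Ratio: 13.104 / 6.917 = 1.895.

1.89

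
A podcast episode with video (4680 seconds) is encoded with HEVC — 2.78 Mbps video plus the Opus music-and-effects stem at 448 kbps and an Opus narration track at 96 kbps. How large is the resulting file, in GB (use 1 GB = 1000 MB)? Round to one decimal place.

Audio total: 448 + 96 = 544 kbps = 0.544 Mbps.
Total bitrate: 2.78 + 0.544 = 3.324 Mbps.
Stream data: 3.324 Mbps × 4680 s = 15556.3 Mb.
15,556 Mb ÷ 8 = 1,945 MB → 1.945 GB.

1.9 GB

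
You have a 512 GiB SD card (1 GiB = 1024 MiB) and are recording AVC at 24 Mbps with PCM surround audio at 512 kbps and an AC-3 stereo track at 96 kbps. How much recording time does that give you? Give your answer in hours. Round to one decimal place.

49.6 hours

Audio total: 512 + 96 = 608 kbps = 0.608 Mbps.
Total bitrate: 24 + 0.608 = 24.608 Mbps.
Capacity: 512 GiB = 4,398,047 Mb.
Recording time: 4,398,047 / 24.608 = 178,724 s ≈ 49.6 hours.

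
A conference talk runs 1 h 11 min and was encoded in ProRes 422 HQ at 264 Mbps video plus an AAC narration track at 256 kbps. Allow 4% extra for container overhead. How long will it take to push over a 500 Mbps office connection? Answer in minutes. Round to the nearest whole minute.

1 h 11 min = 71 min = 4260 s
Audio: 256 kbps = 0.256 Mbps.
Total bitrate: 264.256 Mbps.
File: 264.256 Mbps × 4260 s = 1125730.6 Mb.
With 4% container overhead: ×1.04. → 1170759.8 Mb.
At 500 Mbps: 1170759.8 / 500 = 2341.5 s ≈ 39 minutes.

39 minutes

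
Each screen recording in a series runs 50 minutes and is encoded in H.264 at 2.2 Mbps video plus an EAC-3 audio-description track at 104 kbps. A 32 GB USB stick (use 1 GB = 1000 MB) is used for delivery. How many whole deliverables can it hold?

37

50 min = 3000 s
Audio: 104 kbps = 0.104 Mbps.
Total bitrate: 2.304 Mbps.
Per item: 2.304 Mbps × 3000 s = 6,912 Mb = 864.0 MB.
Capacity: 32 GB = 256,000 Mb; 37.04 items → 37 complete.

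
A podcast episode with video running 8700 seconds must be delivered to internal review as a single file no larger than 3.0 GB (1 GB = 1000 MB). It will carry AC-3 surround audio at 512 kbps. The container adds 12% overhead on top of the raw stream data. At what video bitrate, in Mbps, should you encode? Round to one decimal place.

2.0 Mbps

Budget: 3.0 GB = 24000.0 Mb.
Stream payload after overhead: 24000.0 / 1.12 = 21428.6 Mb.
Total bitrate budget: 21428.6 Mb / 8700 s = 2.463 Mbps.
Audio: 512 kbps = 0.512 Mbps.
Video: 2.463 − 0.512 = 1.951 Mbps.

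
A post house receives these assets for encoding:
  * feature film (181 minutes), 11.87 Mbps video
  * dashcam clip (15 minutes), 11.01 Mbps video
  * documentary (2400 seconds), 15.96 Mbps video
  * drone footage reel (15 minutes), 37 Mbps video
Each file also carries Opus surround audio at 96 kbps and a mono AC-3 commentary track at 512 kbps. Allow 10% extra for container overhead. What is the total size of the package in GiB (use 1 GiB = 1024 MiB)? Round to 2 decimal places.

Audio total: 96 + 512 = 608 kbps = 0.608 Mbps.
feature film: 12.478 Mbps × 10860 s × 1.10 = 149062.2 Mb
dashcam clip: 11.618 Mbps × 900 s × 1.10 = 11501.8 Mb
documentary: 16.568 Mbps × 2400 s × 1.10 = 43739.5 Mb
drone footage reel: 37.608 Mbps × 900 s × 1.10 = 37231.9 Mb
Total: 241535.4 Mb = 30191.9 MB.
= 28.12 GiB.

28.12 GiB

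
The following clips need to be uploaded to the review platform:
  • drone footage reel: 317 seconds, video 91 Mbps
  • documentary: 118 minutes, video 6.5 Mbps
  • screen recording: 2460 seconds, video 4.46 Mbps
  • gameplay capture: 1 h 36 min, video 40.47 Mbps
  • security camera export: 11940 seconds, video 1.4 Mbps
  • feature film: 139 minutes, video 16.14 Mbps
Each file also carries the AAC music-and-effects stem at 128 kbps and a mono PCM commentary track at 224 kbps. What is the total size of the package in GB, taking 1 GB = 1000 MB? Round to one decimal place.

60.4 GB

Audio total: 128 + 224 = 352 kbps = 0.352 Mbps.
drone footage reel: 91.352 Mbps × 317 s = 28958.6 Mb
documentary: 6.852 Mbps × 7080 s = 48512.2 Mb
screen recording: 4.812 Mbps × 2460 s = 11837.5 Mb
gameplay capture: 40.822 Mbps × 5760 s = 235134.7 Mb
security camera export: 1.752 Mbps × 11940 s = 20918.9 Mb
feature film: 16.492 Mbps × 8340 s = 137543.3 Mb
Total: 482905.1 Mb = 60363.1 MB.
= 60.36 GB.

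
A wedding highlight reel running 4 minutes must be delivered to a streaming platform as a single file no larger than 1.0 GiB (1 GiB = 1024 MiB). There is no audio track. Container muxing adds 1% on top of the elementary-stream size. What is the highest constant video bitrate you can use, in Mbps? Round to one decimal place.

Budget: 1.0 GiB = 8589.9 Mb.
Stream payload after overhead: 8589.9 / 1.01 = 8504.9 Mb.
4 min = 240 s
Total bitrate budget: 8504.9 Mb / 240 s = 35.437 Mbps.

35.4 Mbps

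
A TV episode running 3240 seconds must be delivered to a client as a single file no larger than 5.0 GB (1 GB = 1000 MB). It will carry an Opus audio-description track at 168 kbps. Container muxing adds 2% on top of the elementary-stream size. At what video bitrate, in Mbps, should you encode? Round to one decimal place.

Budget: 5.0 GB = 40000.0 Mb.
Stream payload after overhead: 40000.0 / 1.02 = 39215.7 Mb.
Total bitrate budget: 39215.7 Mb / 3240 s = 12.104 Mbps.
Audio: 168 kbps = 0.168 Mbps.
Video: 12.104 − 0.168 = 11.936 Mbps.

11.9 Mbps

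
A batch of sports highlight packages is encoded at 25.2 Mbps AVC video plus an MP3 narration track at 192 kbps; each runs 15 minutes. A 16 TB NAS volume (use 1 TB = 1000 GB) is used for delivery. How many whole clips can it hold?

5601

15 min = 900 s
Audio: 192 kbps = 0.192 Mbps.
Total bitrate: 25.392 Mbps.
Per item: 25.392 Mbps × 900 s = 22,853 Mb = 2,857 MB.
Capacity: 16 TB = 128,000,000 Mb; 5601.06 items → 5601 complete.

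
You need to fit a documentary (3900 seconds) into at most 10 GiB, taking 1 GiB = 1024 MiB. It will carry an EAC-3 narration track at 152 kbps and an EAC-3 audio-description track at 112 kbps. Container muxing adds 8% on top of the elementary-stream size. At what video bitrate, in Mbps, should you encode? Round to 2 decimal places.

Budget: 10 GiB = 85899.3 Mb.
Stream payload after overhead: 85899.3 / 1.08 = 79536.4 Mb.
Total bitrate budget: 79536.4 Mb / 3900 s = 20.394 Mbps.
Audio total: 152 + 112 = 264 kbps = 0.264 Mbps.
Video: 20.394 − 0.264 = 20.130 Mbps.

20.13 Mbps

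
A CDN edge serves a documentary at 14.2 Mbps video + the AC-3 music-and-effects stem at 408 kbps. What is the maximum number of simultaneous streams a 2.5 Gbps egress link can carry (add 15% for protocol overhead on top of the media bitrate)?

Audio: 408 kbps = 0.408 Mbps.
Per-viewer media rate: 14.608 Mbps.
On the wire with 15% overhead: 16.799 Mbps.
2.5 Gbps = 2,500 Mbps; 2,500 / 16.799 = 148.82 → 148 viewers.

148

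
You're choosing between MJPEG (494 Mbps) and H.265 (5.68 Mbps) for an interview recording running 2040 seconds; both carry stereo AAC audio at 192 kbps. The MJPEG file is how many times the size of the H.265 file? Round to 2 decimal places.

Audio: 192 kbps = 0.192 Mbps.
MJPEG: 494.192 Mbps × 2040 s = 1008151.7 Mb = 117.364 GiB.
H.265: 5.872 Mbps × 2040 s = 11978.9 Mb = 1.395 GiB.
Ratio: 117.364 / 1.395 = 84.161.

84.16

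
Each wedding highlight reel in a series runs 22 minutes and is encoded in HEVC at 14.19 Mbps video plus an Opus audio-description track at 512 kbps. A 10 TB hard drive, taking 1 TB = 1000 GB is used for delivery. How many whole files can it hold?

4122

22 min = 1320 s
Audio: 512 kbps = 0.512 Mbps.
Total bitrate: 14.702 Mbps.
Per item: 14.702 Mbps × 1320 s = 19,407 Mb = 2,426 MB.
Capacity: 10 TB = 80,000,000 Mb; 4122.30 items → 4122 complete.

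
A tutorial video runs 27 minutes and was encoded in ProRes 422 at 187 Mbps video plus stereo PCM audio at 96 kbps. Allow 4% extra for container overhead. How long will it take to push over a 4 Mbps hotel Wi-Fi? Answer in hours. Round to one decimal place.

27 min = 1620 s
Audio: 96 kbps = 0.096 Mbps.
Total bitrate: 187.096 Mbps.
File: 187.096 Mbps × 1620 s = 303095.5 Mb.
With 4% container overhead: ×1.04. → 315219.3 Mb.
At 4 Mbps: 315219.3 / 4 = 78804.8 s ≈ 21.9 hours.

21.9 hours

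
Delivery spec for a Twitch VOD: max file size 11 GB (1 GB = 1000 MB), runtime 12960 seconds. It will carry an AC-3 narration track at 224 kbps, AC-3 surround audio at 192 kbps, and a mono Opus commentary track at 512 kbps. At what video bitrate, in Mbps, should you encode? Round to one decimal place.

Budget: 11 GB = 88000.0 Mb.
Total bitrate budget: 88000.0 Mb / 12960 s = 6.790 Mbps.
Audio total: 224 + 192 + 512 = 928 kbps = 0.928 Mbps.
Video: 6.790 − 0.928 = 5.862 Mbps.

5.9 Mbps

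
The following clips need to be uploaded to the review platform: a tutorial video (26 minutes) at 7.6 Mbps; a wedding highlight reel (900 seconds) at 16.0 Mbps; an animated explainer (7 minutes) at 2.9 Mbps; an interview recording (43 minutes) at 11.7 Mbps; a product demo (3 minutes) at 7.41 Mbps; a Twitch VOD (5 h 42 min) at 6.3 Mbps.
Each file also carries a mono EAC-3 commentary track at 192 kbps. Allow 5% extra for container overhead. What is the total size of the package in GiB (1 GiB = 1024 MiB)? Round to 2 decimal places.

23.63 GiB

Audio: 192 kbps = 0.192 Mbps.
tutorial video: 7.792 Mbps × 1560 s × 1.05 = 12763.3 Mb
wedding highlight reel: 16.192 Mbps × 900 s × 1.05 = 15301.4 Mb
animated explainer: 3.092 Mbps × 420 s × 1.05 = 1363.6 Mb
interview recording: 11.892 Mbps × 2580 s × 1.05 = 32215.4 Mb
product demo: 7.602 Mbps × 180 s × 1.05 = 1436.8 Mb
Twitch VOD: 6.492 Mbps × 20520 s × 1.05 = 139876.6 Mb
Total: 202957.1 Mb = 25369.6 MB.
= 23.63 GiB.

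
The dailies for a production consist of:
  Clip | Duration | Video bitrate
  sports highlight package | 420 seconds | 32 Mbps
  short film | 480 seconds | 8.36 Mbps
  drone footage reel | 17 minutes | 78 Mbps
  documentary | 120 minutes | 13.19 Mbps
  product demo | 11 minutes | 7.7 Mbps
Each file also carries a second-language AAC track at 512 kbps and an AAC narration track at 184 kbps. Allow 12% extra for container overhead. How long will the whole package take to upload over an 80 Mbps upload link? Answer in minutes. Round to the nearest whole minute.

48 minutes

Audio total: 512 + 184 = 696 kbps = 0.696 Mbps.
sports highlight package: 32.696 Mbps × 420 s × 1.12 = 15380.2 Mb
short film: 9.056 Mbps × 480 s × 1.12 = 4868.5 Mb
drone footage reel: 78.696 Mbps × 1020 s × 1.12 = 89902.3 Mb
documentary: 13.886 Mbps × 7200 s × 1.12 = 111976.7 Mb
product demo: 8.396 Mbps × 660 s × 1.12 = 6206.3 Mb
Total: 228334.0 Mb = 28541.8 MB.
At 80 Mbps: 228334.0 / 80 = 2854 s ≈ 47.6 minutes.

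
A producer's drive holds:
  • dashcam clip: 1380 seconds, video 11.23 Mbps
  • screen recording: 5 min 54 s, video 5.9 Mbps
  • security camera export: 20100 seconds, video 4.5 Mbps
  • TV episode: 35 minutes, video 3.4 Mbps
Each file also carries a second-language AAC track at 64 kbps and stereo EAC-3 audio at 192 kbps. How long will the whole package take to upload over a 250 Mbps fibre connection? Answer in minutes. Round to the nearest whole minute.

Audio total: 64 + 192 = 256 kbps = 0.256 Mbps.
dashcam clip: 11.486 Mbps × 1380 s = 15850.7 Mb
screen recording: 6.156 Mbps × 354 s = 2179.2 Mb
security camera export: 4.756 Mbps × 20100 s = 95595.6 Mb
TV episode: 3.656 Mbps × 2100 s = 7677.6 Mb
Total: 121303.1 Mb = 15162.9 MB.
At 250 Mbps: 121303.1 / 250 = 485 s ≈ 8.09 minutes.

8 minutes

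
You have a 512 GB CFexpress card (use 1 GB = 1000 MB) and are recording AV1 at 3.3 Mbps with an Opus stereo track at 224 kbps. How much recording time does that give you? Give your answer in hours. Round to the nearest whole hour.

323 hours

Audio: 224 kbps = 0.224 Mbps.
Total bitrate: 3.3 + 0.224 = 3.524 Mbps.
Capacity: 512 GB = 4,096,000 Mb.
Recording time: 4,096,000 / 3.524 = 1,162,316 s ≈ 323 hours.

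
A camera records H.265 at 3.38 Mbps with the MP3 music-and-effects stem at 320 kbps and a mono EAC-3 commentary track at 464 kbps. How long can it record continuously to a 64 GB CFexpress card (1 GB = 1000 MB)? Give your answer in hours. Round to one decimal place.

34.2 hours

Audio total: 320 + 464 = 784 kbps = 0.784 Mbps.
Total bitrate: 3.38 + 0.784 = 4.164 Mbps.
Capacity: 64 GB = 512,000 Mb.
Recording time: 512,000 / 4.164 = 122,959 s ≈ 34.2 hours.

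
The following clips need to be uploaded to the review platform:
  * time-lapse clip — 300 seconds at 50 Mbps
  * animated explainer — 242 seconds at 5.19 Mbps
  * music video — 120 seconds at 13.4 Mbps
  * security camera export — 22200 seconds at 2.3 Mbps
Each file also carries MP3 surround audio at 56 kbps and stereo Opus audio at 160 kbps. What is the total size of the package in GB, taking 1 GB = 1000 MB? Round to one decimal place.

9.2 GB

Audio total: 56 + 160 = 216 kbps = 0.216 Mbps.
time-lapse clip: 50.216 Mbps × 300 s = 15064.8 Mb
animated explainer: 5.406 Mbps × 242 s = 1308.3 Mb
music video: 13.616 Mbps × 120 s = 1633.9 Mb
security camera export: 2.516 Mbps × 22200 s = 55855.2 Mb
Total: 73862.2 Mb = 9232.8 MB.
= 9.233 GB.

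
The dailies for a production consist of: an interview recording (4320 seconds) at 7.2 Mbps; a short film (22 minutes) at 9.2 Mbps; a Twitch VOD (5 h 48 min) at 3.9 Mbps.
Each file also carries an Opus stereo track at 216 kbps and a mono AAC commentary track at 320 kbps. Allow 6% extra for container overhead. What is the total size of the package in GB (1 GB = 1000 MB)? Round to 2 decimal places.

18.40 GB

Audio total: 216 + 320 = 536 kbps = 0.536 Mbps.
interview recording: 7.736 Mbps × 4320 s × 1.06 = 35424.7 Mb
short film: 9.736 Mbps × 1320 s × 1.06 = 13622.6 Mb
Twitch VOD: 4.436 Mbps × 20880 s × 1.06 = 98181.1 Mb
Total: 147228.4 Mb = 18403.6 MB.
= 18.40 GB.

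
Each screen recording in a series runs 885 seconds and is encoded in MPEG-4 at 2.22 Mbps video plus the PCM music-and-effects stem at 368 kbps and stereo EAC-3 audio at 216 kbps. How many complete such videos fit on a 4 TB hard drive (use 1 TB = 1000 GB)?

12895

Audio total: 368 + 216 = 584 kbps = 0.584 Mbps.
Total bitrate: 2.804 Mbps.
Per item: 2.804 Mbps × 885 s = 2,482 Mb = 310.2 MB.
Capacity: 4 TB = 32,000,000 Mb; 12895.22 items → 12895 complete.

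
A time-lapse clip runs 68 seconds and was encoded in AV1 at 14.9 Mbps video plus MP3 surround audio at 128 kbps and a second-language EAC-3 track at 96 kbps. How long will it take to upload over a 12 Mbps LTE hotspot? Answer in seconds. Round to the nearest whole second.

Audio total: 128 + 96 = 224 kbps = 0.224 Mbps.
Total bitrate: 15.124 Mbps.
File: 15.124 Mbps × 68 s = 1028.4 Mb.
At 12 Mbps: 1028.4 / 12 = 85.7 s ≈ 85.7 seconds.

86 seconds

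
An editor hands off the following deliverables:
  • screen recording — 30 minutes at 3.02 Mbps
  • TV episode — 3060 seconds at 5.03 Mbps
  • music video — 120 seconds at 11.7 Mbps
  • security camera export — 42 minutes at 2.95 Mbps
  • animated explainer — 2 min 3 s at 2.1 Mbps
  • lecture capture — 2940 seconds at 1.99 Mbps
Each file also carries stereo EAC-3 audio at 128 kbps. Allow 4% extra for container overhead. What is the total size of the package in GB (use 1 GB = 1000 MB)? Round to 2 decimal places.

4.83 GB

Audio: 128 kbps = 0.128 Mbps.
screen recording: 3.148 Mbps × 1800 s × 1.04 = 5893.1 Mb
TV episode: 5.158 Mbps × 3060 s × 1.04 = 16414.8 Mb
music video: 11.828 Mbps × 120 s × 1.04 = 1476.1 Mb
security camera export: 3.078 Mbps × 2520 s × 1.04 = 8066.8 Mb
animated explainer: 2.228 Mbps × 123 s × 1.04 = 285.0 Mb
lecture capture: 2.118 Mbps × 2940 s × 1.04 = 6476.0 Mb
Total: 38611.8 Mb = 4826.5 MB.
= 4.826 GB.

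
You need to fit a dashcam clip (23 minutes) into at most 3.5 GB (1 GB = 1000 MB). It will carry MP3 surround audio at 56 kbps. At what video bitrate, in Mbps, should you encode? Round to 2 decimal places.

20.23 Mbps

Budget: 3.5 GB = 28000.0 Mb.
23 min = 1380 s
Total bitrate budget: 28000.0 Mb / 1380 s = 20.290 Mbps.
Audio: 56 kbps = 0.056 Mbps.
Video: 20.290 − 0.056 = 20.234 Mbps.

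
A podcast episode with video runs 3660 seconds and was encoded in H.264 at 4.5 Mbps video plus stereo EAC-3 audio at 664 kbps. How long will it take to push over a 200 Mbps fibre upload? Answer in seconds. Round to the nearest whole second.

Audio: 664 kbps = 0.664 Mbps.
Total bitrate: 5.164 Mbps.
File: 5.164 Mbps × 3660 s = 18900.2 Mb.
At 200 Mbps: 18900.2 / 200 = 94.5 s ≈ 94.5 seconds.

95 seconds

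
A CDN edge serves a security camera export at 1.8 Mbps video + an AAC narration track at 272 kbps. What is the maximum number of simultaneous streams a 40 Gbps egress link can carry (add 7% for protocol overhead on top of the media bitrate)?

18042

Audio: 272 kbps = 0.272 Mbps.
Per-viewer media rate: 2.072 Mbps.
On the wire with 7% overhead: 2.217 Mbps.
40 Gbps = 40,000 Mbps; 40,000 / 2.217 = 18042.07 → 18042 viewers.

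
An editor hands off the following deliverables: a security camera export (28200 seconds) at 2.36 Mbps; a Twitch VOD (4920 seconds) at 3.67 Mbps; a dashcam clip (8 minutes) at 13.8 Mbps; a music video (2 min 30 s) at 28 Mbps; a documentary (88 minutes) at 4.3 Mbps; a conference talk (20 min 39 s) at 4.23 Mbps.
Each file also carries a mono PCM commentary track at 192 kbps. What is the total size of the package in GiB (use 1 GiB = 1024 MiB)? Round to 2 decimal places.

15.26 GiB

Audio: 192 kbps = 0.192 Mbps.
security camera export: 2.552 Mbps × 28200 s = 71966.4 Mb
Twitch VOD: 3.862 Mbps × 4920 s = 19001.0 Mb
dashcam clip: 13.992 Mbps × 480 s = 6716.2 Mb
music video: 28.192 Mbps × 150 s = 4228.8 Mb
documentary: 4.492 Mbps × 5280 s = 23717.8 Mb
conference talk: 4.422 Mbps × 1239 s = 5478.9 Mb
Total: 131109.0 Mb = 16388.6 MB.
= 15.26 GiB.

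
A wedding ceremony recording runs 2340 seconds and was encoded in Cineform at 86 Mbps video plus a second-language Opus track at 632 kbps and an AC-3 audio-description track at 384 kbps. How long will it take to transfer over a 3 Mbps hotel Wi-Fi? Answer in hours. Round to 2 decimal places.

Audio total: 632 + 384 = 1016 kbps = 1.016 Mbps.
Total bitrate: 87.016 Mbps.
File: 87.016 Mbps × 2340 s = 203617.4 Mb.
At 3 Mbps: 203617.4 / 3 = 67872.5 s ≈ 18.9 hours.

18.85 hours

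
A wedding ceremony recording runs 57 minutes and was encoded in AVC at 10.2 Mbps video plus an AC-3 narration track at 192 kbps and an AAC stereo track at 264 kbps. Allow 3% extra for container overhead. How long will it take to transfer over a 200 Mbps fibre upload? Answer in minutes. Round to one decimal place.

3.1 minutes

57 min = 3420 s
Audio total: 192 + 264 = 456 kbps = 0.456 Mbps.
Total bitrate: 10.656 Mbps.
File: 10.656 Mbps × 3420 s = 36443.5 Mb.
With 3% container overhead: ×1.03. → 37536.8 Mb.
At 200 Mbps: 37536.8 / 200 = 187.7 s ≈ 3.13 minutes.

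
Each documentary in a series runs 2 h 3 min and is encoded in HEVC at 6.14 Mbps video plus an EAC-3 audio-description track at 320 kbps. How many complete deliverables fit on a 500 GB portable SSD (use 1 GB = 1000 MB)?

83

2 h 3 min = 123 min = 7380 s
Audio: 320 kbps = 0.320 Mbps.
Total bitrate: 6.460 Mbps.
Per item: 6.460 Mbps × 7380 s = 47,675 Mb = 5,959 MB.
Capacity: 500 GB = 4,000,000 Mb; 83.90 items → 83 complete.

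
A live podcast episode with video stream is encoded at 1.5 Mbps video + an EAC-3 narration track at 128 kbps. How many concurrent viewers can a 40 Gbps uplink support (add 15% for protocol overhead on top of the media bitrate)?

21365

Audio: 128 kbps = 0.128 Mbps.
Per-viewer media rate: 1.628 Mbps.
On the wire with 15% overhead: 1.872 Mbps.
40 Gbps = 40,000 Mbps; 40,000 / 1.872 = 21365.24 → 21365 viewers.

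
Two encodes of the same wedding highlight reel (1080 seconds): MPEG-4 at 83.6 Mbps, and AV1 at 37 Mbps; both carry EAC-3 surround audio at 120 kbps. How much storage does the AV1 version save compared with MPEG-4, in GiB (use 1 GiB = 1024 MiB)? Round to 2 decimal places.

5.86 GiB

Audio: 120 kbps = 0.120 Mbps.
MPEG-4: 83.720 Mbps × 1080 s = 90417.6 Mb = 10.526 GiB.
AV1: 37.120 Mbps × 1080 s = 40089.6 Mb = 4.667 GiB.
Saving: 10.526 − 4.667 = 5.859 GiB.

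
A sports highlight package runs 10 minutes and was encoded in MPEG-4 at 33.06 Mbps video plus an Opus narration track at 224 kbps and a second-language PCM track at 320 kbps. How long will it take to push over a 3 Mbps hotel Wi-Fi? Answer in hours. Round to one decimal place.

1.9 hours

10 min = 600 s
Audio total: 224 + 320 = 544 kbps = 0.544 Mbps.
Total bitrate: 33.604 Mbps.
File: 33.604 Mbps × 600 s = 20162.4 Mb.
At 3 Mbps: 20162.4 / 3 = 6720.8 s ≈ 1.87 hours.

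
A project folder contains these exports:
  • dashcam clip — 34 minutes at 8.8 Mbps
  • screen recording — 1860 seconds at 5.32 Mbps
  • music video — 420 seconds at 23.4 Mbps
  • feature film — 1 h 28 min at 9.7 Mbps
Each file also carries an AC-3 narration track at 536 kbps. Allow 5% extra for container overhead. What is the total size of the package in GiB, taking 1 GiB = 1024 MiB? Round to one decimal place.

Audio: 536 kbps = 0.536 Mbps.
dashcam clip: 9.336 Mbps × 2040 s × 1.05 = 19997.7 Mb
screen recording: 5.856 Mbps × 1860 s × 1.05 = 11436.8 Mb
music video: 23.936 Mbps × 420 s × 1.05 = 10555.8 Mb
feature film: 10.236 Mbps × 5280 s × 1.05 = 56748.4 Mb
Total: 98738.6 Mb = 12342.3 MB.
= 11.49 GiB.

11.5 GiB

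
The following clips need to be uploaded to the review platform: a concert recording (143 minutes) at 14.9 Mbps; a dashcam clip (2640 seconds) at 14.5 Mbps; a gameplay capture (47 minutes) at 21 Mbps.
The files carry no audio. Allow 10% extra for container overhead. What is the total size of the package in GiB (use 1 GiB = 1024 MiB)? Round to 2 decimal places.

28.86 GiB

concert recording: 14.900 Mbps × 8580 s × 1.10 = 140626.2 Mb
dashcam clip: 14.500 Mbps × 2640 s × 1.10 = 42108.0 Mb
gameplay capture: 21.000 Mbps × 2820 s × 1.10 = 65142.0 Mb
Total: 247876.2 Mb = 30984.5 MB.
= 28.86 GiB.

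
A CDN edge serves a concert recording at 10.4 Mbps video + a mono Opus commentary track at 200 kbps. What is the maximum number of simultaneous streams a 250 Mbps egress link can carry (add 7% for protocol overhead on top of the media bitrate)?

Audio: 200 kbps = 0.200 Mbps.
Per-viewer media rate: 10.600 Mbps.
On the wire with 7% overhead: 11.342 Mbps.
250 Mbps = 250.0 Mbps; 250.0 / 11.342 = 22.04 → 22 viewers.

22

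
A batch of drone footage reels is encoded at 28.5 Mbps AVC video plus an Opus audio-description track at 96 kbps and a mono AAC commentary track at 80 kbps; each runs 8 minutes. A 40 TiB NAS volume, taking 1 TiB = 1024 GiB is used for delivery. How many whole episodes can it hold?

8 min = 480 s
Audio total: 96 + 80 = 176 kbps = 0.176 Mbps.
Total bitrate: 28.676 Mbps.
Per item: 28.676 Mbps × 480 s = 13,764 Mb = 1,721 MB.
Capacity: 40 TiB = 351,843,721 Mb; 25561.72 items → 25561 complete.

25561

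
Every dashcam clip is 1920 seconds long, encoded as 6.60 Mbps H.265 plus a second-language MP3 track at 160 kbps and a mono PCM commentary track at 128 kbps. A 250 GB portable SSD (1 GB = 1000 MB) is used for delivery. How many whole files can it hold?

151

Audio total: 160 + 128 = 288 kbps = 0.288 Mbps.
Total bitrate: 6.888 Mbps.
Per item: 6.888 Mbps × 1920 s = 13,225 Mb = 1,653 MB.
Capacity: 250 GB = 2,000,000 Mb; 151.23 items → 151 complete.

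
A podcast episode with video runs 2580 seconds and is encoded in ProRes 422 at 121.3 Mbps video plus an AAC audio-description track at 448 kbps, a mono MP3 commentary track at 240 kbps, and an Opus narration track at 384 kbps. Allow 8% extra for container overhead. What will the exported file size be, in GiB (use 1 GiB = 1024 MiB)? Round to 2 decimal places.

39.69 GiB

Audio total: 448 + 240 + 384 = 1072 kbps = 1.072 Mbps.
Total bitrate: 121.3 + 1.072 = 122.372 Mbps.
Stream data: 122.372 Mbps × 2580 s = 315719.8 Mb.
With 8% container overhead: ×1.08.
340,977 Mb = 42,622,167,600 bytes ÷ 1,073,741,824 = 39.69 GiB.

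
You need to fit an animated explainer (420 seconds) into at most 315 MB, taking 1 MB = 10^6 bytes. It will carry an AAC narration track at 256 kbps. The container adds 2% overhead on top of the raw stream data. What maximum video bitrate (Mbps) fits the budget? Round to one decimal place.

Budget: 315 MB = 2520.0 Mb.
Stream payload after overhead: 2520.0 / 1.02 = 2470.6 Mb.
Total bitrate budget: 2470.6 Mb / 420 s = 5.882 Mbps.
Audio: 256 kbps = 0.256 Mbps.
Video: 5.882 − 0.256 = 5.626 Mbps.

5.6 Mbps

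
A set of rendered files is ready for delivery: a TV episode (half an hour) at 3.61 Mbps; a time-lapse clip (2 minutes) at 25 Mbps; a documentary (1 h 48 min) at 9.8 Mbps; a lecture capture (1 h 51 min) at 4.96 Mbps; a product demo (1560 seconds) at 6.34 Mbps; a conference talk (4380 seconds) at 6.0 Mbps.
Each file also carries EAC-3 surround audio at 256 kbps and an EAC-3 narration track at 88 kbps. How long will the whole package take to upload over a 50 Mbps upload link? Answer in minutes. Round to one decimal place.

49.8 minutes

Audio total: 256 + 88 = 344 kbps = 0.344 Mbps.
TV episode: 3.954 Mbps × 1800 s = 7117.2 Mb
time-lapse clip: 25.344 Mbps × 120 s = 3041.3 Mb
documentary: 10.144 Mbps × 6480 s = 65733.1 Mb
lecture capture: 5.304 Mbps × 6660 s = 35324.6 Mb
product demo: 6.684 Mbps × 1560 s = 10427.0 Mb
conference talk: 6.344 Mbps × 4380 s = 27786.7 Mb
Total: 149430.0 Mb = 18678.8 MB.
At 50 Mbps: 149430.0 / 50 = 2989 s ≈ 49.8 minutes.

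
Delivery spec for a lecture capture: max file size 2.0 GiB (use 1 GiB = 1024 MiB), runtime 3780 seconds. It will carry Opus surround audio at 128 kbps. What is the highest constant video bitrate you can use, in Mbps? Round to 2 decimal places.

Budget: 2.0 GiB = 17179.9 Mb.
Total bitrate budget: 17179.9 Mb / 3780 s = 4.545 Mbps.
Audio: 128 kbps = 0.128 Mbps.
Video: 4.545 − 0.128 = 4.417 Mbps.

4.42 Mbps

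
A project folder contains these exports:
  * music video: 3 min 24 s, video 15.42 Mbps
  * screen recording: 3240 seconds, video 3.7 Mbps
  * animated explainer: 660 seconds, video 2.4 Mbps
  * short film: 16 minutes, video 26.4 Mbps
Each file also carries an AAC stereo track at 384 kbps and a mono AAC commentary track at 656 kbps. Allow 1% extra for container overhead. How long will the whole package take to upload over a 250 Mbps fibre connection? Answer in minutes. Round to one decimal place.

Audio total: 384 + 656 = 1040 kbps = 1.040 Mbps.
music video: 16.460 Mbps × 204 s × 1.01 = 3391.4 Mb
screen recording: 4.740 Mbps × 3240 s × 1.01 = 15511.2 Mb
animated explainer: 3.440 Mbps × 660 s × 1.01 = 2293.1 Mb
short film: 27.440 Mbps × 960 s × 1.01 = 26605.8 Mb
Total: 47801.5 Mb = 5975.2 MB.
At 250 Mbps: 47801.5 / 250 = 191 s ≈ 3.19 minutes.

3.2 minutes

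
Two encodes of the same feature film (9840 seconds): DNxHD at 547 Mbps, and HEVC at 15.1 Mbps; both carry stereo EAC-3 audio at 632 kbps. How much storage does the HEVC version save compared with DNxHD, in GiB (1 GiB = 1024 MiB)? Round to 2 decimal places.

609.31 GiB

Audio: 632 kbps = 0.632 Mbps.
DNxHD: 547.632 Mbps × 9840 s = 5388698.9 Mb = 627.327 GiB.
HEVC: 15.732 Mbps × 9840 s = 154802.9 Mb = 18.021 GiB.
Saving: 627.327 − 18.021 = 609.306 GiB.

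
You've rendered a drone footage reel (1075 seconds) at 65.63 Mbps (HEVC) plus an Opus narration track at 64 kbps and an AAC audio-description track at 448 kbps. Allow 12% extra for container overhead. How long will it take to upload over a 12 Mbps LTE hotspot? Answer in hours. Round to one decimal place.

Audio total: 64 + 448 = 512 kbps = 0.512 Mbps.
Total bitrate: 66.142 Mbps.
File: 66.142 Mbps × 1075 s = 71102.6 Mb.
With 12% container overhead: ×1.12. → 79635.0 Mb.
At 12 Mbps: 79635.0 / 12 = 6636.2 s ≈ 1.84 hours.

1.8 hours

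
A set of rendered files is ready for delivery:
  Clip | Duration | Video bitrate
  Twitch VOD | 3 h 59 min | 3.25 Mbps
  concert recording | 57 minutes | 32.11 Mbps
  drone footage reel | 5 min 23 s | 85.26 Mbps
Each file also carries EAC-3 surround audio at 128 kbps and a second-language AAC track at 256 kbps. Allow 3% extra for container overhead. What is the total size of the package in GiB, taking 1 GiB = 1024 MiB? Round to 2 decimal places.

Audio total: 128 + 256 = 384 kbps = 0.384 Mbps.
Twitch VOD: 3.634 Mbps × 14340 s × 1.03 = 53674.9 Mb
concert recording: 32.494 Mbps × 3420 s × 1.03 = 114463.4 Mb
drone footage reel: 85.644 Mbps × 323 s × 1.03 = 28492.9 Mb
Total: 196631.2 Mb = 24578.9 MB.
= 22.89 GiB.

22.89 GiB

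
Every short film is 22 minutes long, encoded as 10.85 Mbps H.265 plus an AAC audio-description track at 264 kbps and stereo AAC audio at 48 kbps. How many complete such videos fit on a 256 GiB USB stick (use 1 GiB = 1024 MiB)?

149

22 min = 1320 s
Audio total: 264 + 48 = 312 kbps = 0.312 Mbps.
Total bitrate: 11.162 Mbps.
Per item: 11.162 Mbps × 1320 s = 14,734 Mb = 1,842 MB.
Capacity: 256 GiB = 2,199,023 Mb; 149.25 items → 149 complete.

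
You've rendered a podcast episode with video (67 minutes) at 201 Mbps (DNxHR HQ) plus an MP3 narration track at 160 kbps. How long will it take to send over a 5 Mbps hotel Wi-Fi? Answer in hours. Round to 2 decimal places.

44.93 hours

67 min = 4020 s
Audio: 160 kbps = 0.160 Mbps.
Total bitrate: 201.160 Mbps.
File: 201.160 Mbps × 4020 s = 808663.2 Mb.
At 5 Mbps: 808663.2 / 5 = 161732.6 s ≈ 44.9 hours.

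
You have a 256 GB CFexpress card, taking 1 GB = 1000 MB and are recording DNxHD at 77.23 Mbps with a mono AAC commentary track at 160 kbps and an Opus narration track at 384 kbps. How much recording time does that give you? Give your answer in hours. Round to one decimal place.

7.3 hours

Audio total: 160 + 384 = 544 kbps = 0.544 Mbps.
Total bitrate: 77.23 + 0.544 = 77.774 Mbps.
Capacity: 256 GB = 2,048,000 Mb.
Recording time: 2,048,000 / 77.774 = 26,333 s ≈ 7.31 hours.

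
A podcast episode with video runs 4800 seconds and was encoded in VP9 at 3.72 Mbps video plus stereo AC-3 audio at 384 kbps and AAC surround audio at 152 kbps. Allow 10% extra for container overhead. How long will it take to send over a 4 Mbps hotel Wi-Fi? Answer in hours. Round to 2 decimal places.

1.56 hours

Audio total: 384 + 152 = 536 kbps = 0.536 Mbps.
Total bitrate: 4.256 Mbps.
File: 4.256 Mbps × 4800 s = 20428.8 Mb.
With 10% container overhead: ×1.10. → 22471.7 Mb.
At 4 Mbps: 22471.7 / 4 = 5617.9 s ≈ 1.56 hours.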